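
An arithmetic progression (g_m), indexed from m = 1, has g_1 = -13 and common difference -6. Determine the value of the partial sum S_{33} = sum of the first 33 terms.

g_m = -13 + (m - 1)·(-6).
g_{33} = -205; S = 33·(-13 + (-205))/2 = -3597.

-3597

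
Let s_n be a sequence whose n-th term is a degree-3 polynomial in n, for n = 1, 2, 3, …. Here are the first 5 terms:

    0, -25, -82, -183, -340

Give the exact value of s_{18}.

-12937

1st diffs: -25, -57, -101, -157.
2nd diffs: -32, -44, -56.
3rd diffs: -12, -12 (constant).
So s_n = -2n^3 - 4n^2 + n + 5.
Evaluating at n = 18 gives s_{18} = -12937.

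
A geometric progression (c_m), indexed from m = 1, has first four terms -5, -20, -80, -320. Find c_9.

-327680

Common ratio r = 4.
c_m = (-5)·4^(m-1).
c_9 = (-5)·4^8 = -327680.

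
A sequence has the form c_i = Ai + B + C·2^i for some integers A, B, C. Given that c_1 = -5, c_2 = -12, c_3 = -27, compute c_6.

-248

Write the equations: A + B + 2C = -5; 2A + B + 4C = -12; 3A + B + 8C = -27.
Subtracting the first from the second: A + 2C = -7.
Subtracting the second from the third: A + 4C = -15.
Solving: C = -4, A = 1, then B = 2.
Hence c_6 = 1·6 + 2 + (-4)·64 = -248.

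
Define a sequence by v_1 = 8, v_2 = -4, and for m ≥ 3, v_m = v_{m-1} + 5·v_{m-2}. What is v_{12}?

Iterate the recurrence:
v_3 = 36;  v_4 = 16;  v_5 = 196;  v_6 = 276;  v_7 = 1256;  v_8 = 2636;  v_9 = 8916;  v_{10} = 22096;  v_{11} = 66676;  v_{12} = 177156.

177156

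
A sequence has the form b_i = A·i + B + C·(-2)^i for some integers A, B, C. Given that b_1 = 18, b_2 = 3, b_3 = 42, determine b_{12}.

-12243

Write the equations: A + B - 2C = 18; 2A + B + 4C = 3; 3A + B - 8C = 42.
Subtracting the first from the second: A + 6C = -15.
Subtracting the second from the third: A - 12C = 39.
Solving: C = -3, A = 3, then B = 9.
Hence b_{12} = 3·12 + 9 + (-3)·4096 = -12243.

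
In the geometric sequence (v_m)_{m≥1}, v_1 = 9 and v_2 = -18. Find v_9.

2304

Common ratio r = -2.
v_m = 9·(-2)^(m-1).
v_9 = 9·(-2)^8 = 2304.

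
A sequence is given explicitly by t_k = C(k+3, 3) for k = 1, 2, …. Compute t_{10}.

286

C(13, 3) = 286, so t_{10} = 286.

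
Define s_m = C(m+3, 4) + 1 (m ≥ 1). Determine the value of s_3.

16

C(6, 4) = 15, so s_3 = 16.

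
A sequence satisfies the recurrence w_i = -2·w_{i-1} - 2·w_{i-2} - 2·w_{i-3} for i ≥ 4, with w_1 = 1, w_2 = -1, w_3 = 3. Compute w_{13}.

240

Step forward from the initial values:
w_4 = -6; w_5 = 8; w_6 = -10; w_7 = 16; w_8 = -28; w_9 = 44; w_{10} = -64; w_{11} = 96; w_{12} = -152; w_{13} = 240.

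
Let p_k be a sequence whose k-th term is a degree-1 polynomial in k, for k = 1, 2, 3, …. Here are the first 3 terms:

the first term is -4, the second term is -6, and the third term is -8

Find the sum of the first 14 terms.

-238

1st diffs: -2, -2 (constant).
So p_k = -2k - 2.
Continuing: …, -10, -12, -14, -16, …, p_{14} = -30.
Summing k = 1..14 (14 terms) gives -238.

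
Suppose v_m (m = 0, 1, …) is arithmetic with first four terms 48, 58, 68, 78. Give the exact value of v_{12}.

Common difference d = 10.
v_m = 48 + (m - 0)·10.
v_{12} = 48 + 12·10 = 168.

168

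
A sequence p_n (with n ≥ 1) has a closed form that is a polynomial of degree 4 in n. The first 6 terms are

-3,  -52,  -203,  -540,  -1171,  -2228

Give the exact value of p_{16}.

1st diffs: -49, -151, -337, -631, -1057.
2nd diffs: -102, -186, -294, -426.
3rd diffs: -84, -108, -132.
4th diffs: -24, -24 (constant).
Newton forward-difference form: p_n = -3 + (-49)·C(n-1,1) + (-102)·C(n-1,2) + (-84)·C(n-1,3) + (-24)·C(n-1,4).
At n = 16: n-1 = 15, so p_{16} = -3 - 735 - 10710 - 38220 - 32760 = -82428.

-82428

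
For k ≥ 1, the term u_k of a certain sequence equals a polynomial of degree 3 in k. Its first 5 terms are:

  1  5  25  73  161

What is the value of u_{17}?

8705

1st diffs: 4, 20, 48, 88.
2nd diffs: 16, 28, 40.
3rd diffs: 12, 12 (constant).
Newton forward-difference form: u_k = 1 + 4·C(k-1,1) + 16·C(k-1,2) + 12·C(k-1,3).
At k = 17: k-1 = 16, so u_{17} = 1 + 64 + 1920 + 6720 = 8705.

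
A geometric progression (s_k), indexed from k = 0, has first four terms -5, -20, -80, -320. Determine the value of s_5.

-5120

Common ratio r = 4.
s_k = (-5)·4^(k-0).
s_5 = (-5)·4^5 = -5120.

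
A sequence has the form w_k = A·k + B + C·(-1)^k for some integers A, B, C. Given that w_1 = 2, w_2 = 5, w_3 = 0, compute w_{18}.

The three given values yield: A + B - C = 2; 2A + B + C = 5; 3A + B - C = 0.
Subtracting the first from the second: A + 2C = 3.
Subtracting the second from the third: A - 2C = -5.
Solving: C = 2, A = -1, then B = 5.
Therefore w_{18} = -18 + 5 + 2·1 = -11.

-11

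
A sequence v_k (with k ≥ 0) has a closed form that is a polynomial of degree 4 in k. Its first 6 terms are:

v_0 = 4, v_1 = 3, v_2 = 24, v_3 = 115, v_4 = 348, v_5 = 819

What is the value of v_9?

1st diffs: -1, 21, 91, 233, 471.
2nd diffs: 22, 70, 142, 238.
3rd diffs: 48, 72, 96.
4th diffs: 24, 24 (constant).
Newton forward-difference form: v_k = 4 + (-1)·C(k,1) + 22·C(k,2) + 48·C(k,3) + 24·C(k,4).
At k = 9: k = 9, so v_9 = 4 - 9 + 792 + 4032 + 3024 = 7843.

7843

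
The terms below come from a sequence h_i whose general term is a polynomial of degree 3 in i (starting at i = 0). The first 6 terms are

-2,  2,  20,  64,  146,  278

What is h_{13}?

4574

1st diffs: 4, 18, 44, 82, 132.
2nd diffs: 14, 26, 38, 50.
3rd diffs: 12, 12, 12 (constant).
Newton forward-difference form: h_i = -2 + 4·C(i,1) + 14·C(i,2) + 12·C(i,3).
At i = 13: i = 13, so h_{13} = -2 + 52 + 1092 + 3432 = 4574.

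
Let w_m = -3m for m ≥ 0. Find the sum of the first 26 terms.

Over m = 0..25: Σm = 325.
Total = (-3)·325 = -975.

-975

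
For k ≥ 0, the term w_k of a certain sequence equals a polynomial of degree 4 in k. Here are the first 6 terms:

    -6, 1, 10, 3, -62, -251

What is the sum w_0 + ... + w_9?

1st diffs: 7, 9, -7, -65, -189.
2nd diffs: 2, -16, -58, -124.
3rd diffs: -18, -42, -66.
4th diffs: -24, -24 (constant).
Newton forward-difference form: w_k = -6 + 7·C(k,1) + 2·C(k,2) + (-18)·C(k,3) + (-24)·C(k,4).
Continuing: -654, -1385, -2582, -4407.
Summing k = 0..9 (10 terms) gives -9333.

-9333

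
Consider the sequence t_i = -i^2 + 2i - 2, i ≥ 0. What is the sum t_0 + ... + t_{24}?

Over i = 0..24: Σi = 300, Σi² = 4900.
Total = (-1)·4900 + (2)·300 + (-2)·25 = -4350.

-4350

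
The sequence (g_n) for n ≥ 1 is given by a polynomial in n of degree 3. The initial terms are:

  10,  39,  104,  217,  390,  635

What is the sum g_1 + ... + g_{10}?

1st diffs: 29, 65, 113, 173, 245.
2nd diffs: 36, 48, 60, 72.
3rd diffs: 12, 12, 12 (constant).
Newton forward-difference form: g_n = 10 + 29·C(n-1,1) + 36·C(n-1,2) + 12·C(n-1,3).
Continuing: 964, 1389, 1922, 2575.
Summing n = 1..10 (10 terms) gives 8245.

8245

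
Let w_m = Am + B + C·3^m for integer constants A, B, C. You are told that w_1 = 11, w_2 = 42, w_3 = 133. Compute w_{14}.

At m = 1, 2, 3: A + B + 3C = 11; 2A + B + 9C = 42; 3A + B + 27C = 133.
Subtracting the first from the second: A + 6C = 31.
Subtracting the second from the third: A + 18C = 91.
Solving: C = 5, A = 1, then B = -5.
Therefore w_{14} = 14 + (-5) + 5·4782969 = 23914854.

23914854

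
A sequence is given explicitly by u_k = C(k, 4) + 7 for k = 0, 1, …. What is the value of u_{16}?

1827

C(16, 4) = 1820, so u_{16} = 1827.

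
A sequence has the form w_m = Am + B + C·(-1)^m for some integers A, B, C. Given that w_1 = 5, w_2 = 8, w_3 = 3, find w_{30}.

-20

Write the equations: A + B - C = 5; 2A + B + C = 8; 3A + B - C = 3.
Subtracting the first from the second: A + 2C = 3.
Subtracting the second from the third: A - 2C = -5.
Solving: C = 2, A = -1, then B = 8.
Therefore w_{30} = -30 + 8 + 2·1 = -20.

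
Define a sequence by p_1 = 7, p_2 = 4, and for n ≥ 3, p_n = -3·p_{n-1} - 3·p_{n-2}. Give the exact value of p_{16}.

63423

Compute successive terms:
p_3 = -33;  p_4 = 87;  p_5 = -162;  …;  p_{13} = 5103;  p_{14} = 2916;  p_{15} = -24057;  p_{16} = 63423.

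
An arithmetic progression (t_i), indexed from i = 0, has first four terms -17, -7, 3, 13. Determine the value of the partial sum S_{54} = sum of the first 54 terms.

13392

Common difference d = 10.
t_i = -17 + (i - 0)·10.
t_{53} = 513; S = 54·(-17 + 513)/2 = 13392.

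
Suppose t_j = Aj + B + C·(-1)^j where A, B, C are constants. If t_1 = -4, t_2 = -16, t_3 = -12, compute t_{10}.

Write the equations: A + B - C = -4; 2A + B + C = -16; 3A + B - C = -12.
Subtracting the first from the second: A + 2C = -12.
Subtracting the second from the third: A - 2C = 4.
Solving: C = -4, A = -4, then B = -4.
So t_j = -4·j + (-4) + (-4)·(-1)^j; at j=10 this is -48.

-48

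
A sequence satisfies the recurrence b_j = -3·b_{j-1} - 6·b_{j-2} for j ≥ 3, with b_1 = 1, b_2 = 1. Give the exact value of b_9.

-729

Compute successive terms:
b_3 = -9, b_4 = 21, b_5 = -9, b_6 = -99, b_7 = 351, b_8 = -459, b_9 = -729.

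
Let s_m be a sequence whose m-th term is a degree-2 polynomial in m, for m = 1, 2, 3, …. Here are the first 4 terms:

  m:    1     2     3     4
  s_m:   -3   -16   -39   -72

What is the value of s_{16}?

-1248

1st diffs: -13, -23, -33.
2nd diffs: -10, -10 (constant).
Newton forward-difference form: s_m = -3 + (-13)·C(m-1,1) + (-10)·C(m-1,2).
At m = 16: m-1 = 15, so s_{16} = -3 - 195 - 1050 = -1248.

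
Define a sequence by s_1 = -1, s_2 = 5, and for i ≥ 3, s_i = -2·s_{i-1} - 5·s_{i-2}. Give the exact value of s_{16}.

-382215

Compute successive terms:
s_3 = -5  s_4 = -15  s_5 = 55  …  s_{13} = -32345  s_{14} = 58765  s_{15} = 44195  s_{16} = -382215.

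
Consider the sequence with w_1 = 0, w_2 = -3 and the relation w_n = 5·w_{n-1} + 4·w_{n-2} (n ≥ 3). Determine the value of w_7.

-16095

Applying the relation repeatedly:
w_3 = -15  w_4 = -87  w_5 = -495  w_6 = -2823  w_7 = -16095.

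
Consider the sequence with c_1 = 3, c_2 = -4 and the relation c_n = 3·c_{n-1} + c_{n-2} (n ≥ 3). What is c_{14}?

-4771444

Compute successive terms:
c_3 = -9, c_4 = -31, c_5 = -102, …, c_{11} = -132438, c_{12} = -437413, c_{13} = -1444677, c_{14} = -4771444.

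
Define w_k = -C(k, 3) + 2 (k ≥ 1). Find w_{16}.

-558

C(16, 3) = 560, so w_{16} = -558.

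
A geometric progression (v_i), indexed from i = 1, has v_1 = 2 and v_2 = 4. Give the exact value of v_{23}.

Common ratio r = 2.
v_i = 2·2^(i-1).
v_{23} = 2·2^22 = 8388608.

8388608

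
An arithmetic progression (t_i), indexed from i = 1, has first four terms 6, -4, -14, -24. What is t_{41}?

Common difference d = -10.
t_i = 6 + (i - 1)·(-10).
t_{41} = 6 + 40·(-10) = -394.

-394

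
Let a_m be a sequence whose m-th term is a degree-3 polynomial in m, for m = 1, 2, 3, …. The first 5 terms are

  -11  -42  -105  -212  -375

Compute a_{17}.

-11067

1st diffs: -31, -63, -107, -163.
2nd diffs: -32, -44, -56.
3rd diffs: -12, -12 (constant).
Newton forward-difference form: a_m = -11 + (-31)·C(m-1,1) + (-32)·C(m-1,2) + (-12)·C(m-1,3).
At m = 17: m-1 = 16, so a_{17} = -11 - 496 - 3840 - 6720 = -11067.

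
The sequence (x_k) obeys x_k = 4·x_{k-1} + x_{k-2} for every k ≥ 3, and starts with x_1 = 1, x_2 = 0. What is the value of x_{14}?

x_3 = 1, x_4 = 4, x_5 = 17, …, x_{11} = 98209, x_{12} = 416020, x_{13} = 1762289, x_{14} = 7465176.

7465176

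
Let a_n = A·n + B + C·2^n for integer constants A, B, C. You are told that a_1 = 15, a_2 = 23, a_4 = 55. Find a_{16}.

Plug in n = 1, 2, 4: A + B + 2C = 15; 2A + B + 4C = 23; 4A + B + 16C = 55.
Subtracting the first from the second: A + 2C = 8.
Subtracting the second from the third: 2A + 12C = 32.
Solving: C = 2, A = 4, then B = 7.
Hence a_{16} = 4·16 + 7 + 2·65536 = 131143.

131143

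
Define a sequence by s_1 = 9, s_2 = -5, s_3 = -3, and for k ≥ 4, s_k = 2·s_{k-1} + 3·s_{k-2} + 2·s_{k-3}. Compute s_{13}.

-207337

Iterate the recurrence:
s_4 = -3  s_5 = -25  s_6 = -65  s_7 = -211  s_8 = -667  s_9 = -2097  s_{10} = -6617  s_{11} = -20859  s_{12} = -65763  s_{13} = -207337.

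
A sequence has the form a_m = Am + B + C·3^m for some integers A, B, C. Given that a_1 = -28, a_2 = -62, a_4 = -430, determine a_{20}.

-17433922094

At m = 1, 2, 4: A + B + 3C = -28; 2A + B + 9C = -62; 4A + B + 81C = -430.
Subtracting the first from the second: A + 6C = -34.
Subtracting the second from the third: 2A + 72C = -368.
Solving: C = -5, A = -4, then B = -9.
Therefore a_{20} = -80 + (-9) + (-5)·3486784401 = -17433922094.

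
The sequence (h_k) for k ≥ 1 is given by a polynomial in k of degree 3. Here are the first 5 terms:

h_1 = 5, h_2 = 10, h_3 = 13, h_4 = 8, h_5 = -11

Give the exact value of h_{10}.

-526

1st diffs: 5, 3, -5, -19.
2nd diffs: -2, -8, -14.
3rd diffs: -6, -6 (constant).
So h_k = -k^3 + 5k^2 - 3k + 4.
Evaluating at k = 10 gives h_{10} = -526.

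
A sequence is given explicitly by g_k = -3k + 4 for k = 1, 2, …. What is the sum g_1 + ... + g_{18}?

-441

Over k = 1..18: Σk = 171.
Total = (-3)·171 + (4)·18 = -441.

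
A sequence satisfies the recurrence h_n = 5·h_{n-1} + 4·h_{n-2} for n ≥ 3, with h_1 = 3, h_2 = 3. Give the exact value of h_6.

4803

Compute successive terms:
h_3 = 27  h_4 = 147  h_5 = 843  h_6 = 4803.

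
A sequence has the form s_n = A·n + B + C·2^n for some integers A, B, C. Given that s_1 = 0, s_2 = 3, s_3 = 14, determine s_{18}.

1048483

The three given values yield: A + B + 2C = 0; 2A + B + 4C = 3; 3A + B + 8C = 14.
Subtracting the first from the second: A + 2C = 3.
Subtracting the second from the third: A + 4C = 11.
Solving: C = 4, A = -5, then B = -3.
So s_n = -5·n + (-3) + 4·2^n; at n=18 this is 1048483.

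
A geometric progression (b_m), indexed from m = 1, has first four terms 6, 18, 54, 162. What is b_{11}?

354294

Common ratio r = 3.
b_m = 6·3^(m-1).
b_{11} = 6·3^10 = 354294.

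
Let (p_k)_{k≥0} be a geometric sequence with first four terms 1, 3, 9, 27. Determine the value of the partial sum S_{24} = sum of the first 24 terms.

Common ratio r = 3.
p_k = 1·3^(k-0).
S = 1·(3^24 - 1)/(3 - 1) = 1·(282429536481 - 1)/(2) = 141214768240.

141214768240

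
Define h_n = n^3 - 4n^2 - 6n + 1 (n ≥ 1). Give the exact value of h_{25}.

12976

h_{25} = 1·25^3 - 4·25^2 - 6·25 + 1 = 12976.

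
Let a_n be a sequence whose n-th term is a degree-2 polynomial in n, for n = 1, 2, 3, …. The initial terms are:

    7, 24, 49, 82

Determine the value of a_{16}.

1st diffs: 17, 25, 33.
2nd diffs: 8, 8 (constant).
Newton forward-difference form: a_n = 7 + 17·C(n-1,1) + 8·C(n-1,2).
At n = 16: n-1 = 15, so a_{16} = 7 + 255 + 840 = 1102.

1102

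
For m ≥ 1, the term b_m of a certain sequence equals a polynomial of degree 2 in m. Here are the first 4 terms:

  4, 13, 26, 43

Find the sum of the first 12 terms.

1522

1st diffs: 9, 13, 17.
2nd diffs: 4, 4 (constant).
So b_m = 2m^2 + 3m - 1.
Continuing: …, 64, 89, 118, 151, …, b_{12} = 323.
Summing m = 1..12 (12 terms) gives 1522.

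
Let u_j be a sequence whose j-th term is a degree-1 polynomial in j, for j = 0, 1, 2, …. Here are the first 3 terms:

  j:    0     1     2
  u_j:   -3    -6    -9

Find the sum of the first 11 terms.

1st diffs: -3, -3 (constant).
So u_j = -3j - 3.
Continuing: …, -12, -15, -18, -21, …, u_{10} = -33.
Summing j = 0..10 (11 terms) gives -198.

-198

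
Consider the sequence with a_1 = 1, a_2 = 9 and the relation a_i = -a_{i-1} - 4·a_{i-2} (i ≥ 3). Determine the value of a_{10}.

-2015

Step forward from the initial values:
a_3 = -13; a_4 = -23; a_5 = 75; a_6 = 17; a_7 = -317; a_8 = 249; a_9 = 1019; a_{10} = -2015.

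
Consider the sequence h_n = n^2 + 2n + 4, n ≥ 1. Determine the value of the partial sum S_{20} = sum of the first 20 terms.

Over n = 1..20: Σn = 210, Σn² = 2870.
Total = (1)·2870 + (2)·210 + (4)·20 = 3370.

3370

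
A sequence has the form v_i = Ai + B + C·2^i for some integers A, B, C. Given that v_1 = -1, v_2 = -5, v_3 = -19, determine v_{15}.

At i = 1, 2, 3: A + B + 2C = -1; 2A + B + 4C = -5; 3A + B + 8C = -19.
Subtracting the first from the second: A + 2C = -4.
Subtracting the second from the third: A + 4C = -14.
Solving: C = -5, A = 6, then B = 3.
Hence v_{15} = 6·15 + 3 + (-5)·32768 = -163747.

-163747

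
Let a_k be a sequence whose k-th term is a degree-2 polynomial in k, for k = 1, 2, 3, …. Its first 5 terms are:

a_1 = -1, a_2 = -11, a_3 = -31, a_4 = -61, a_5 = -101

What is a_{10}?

-451

1st diffs: -10, -20, -30, -40.
2nd diffs: -10, -10, -10 (constant).
Newton forward-difference form: a_k = -1 + (-10)·C(k-1,1) + (-10)·C(k-1,2).
At k = 10: k-1 = 9, so a_{10} = -1 - 90 - 360 = -451.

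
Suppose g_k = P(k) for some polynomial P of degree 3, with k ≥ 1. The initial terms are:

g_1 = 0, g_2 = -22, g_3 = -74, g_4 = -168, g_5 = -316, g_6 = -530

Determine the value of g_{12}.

-3872

1st diffs: -22, -52, -94, -148, -214.
2nd diffs: -30, -42, -54, -66.
3rd diffs: -12, -12, -12 (constant).
Newton forward-difference form: g_k = (-22)·C(k-1,1) + (-30)·C(k-1,2) + (-12)·C(k-1,3).
At k = 12: k-1 = 11, so g_{12} = -242 - 1650 - 1980 = -3872.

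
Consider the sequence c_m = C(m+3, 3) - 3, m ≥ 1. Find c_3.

C(6, 3) = 20, so c_3 = 17.

17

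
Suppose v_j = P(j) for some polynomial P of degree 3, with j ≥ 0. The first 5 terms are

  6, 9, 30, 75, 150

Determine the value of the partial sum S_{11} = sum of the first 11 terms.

5181

1st diffs: 3, 21, 45, 75.
2nd diffs: 18, 24, 30.
3rd diffs: 6, 6 (constant).
So v_j = j^3 + 6j^2 - 4j + 6.
Continuing: …, 261, 414, 615, 870, …, v_{10} = 1566.
Summing j = 0..10 (11 terms) gives 5181.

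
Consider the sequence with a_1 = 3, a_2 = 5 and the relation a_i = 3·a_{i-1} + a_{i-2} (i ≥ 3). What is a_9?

23202

Step forward from the initial values:
a_3 = 18; a_4 = 59; a_5 = 195; a_6 = 644; a_7 = 2127; a_8 = 7025; a_9 = 23202.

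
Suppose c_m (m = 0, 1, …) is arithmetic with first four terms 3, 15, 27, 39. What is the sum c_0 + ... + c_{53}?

17334

Common difference d = 12.
c_m = 3 + (m - 0)·12.
c_{53} = 639; S = 54·(3 + 639)/2 = 17334.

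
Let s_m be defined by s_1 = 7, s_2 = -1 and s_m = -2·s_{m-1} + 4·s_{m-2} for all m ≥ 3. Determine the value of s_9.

Applying the relation repeatedly:
s_3 = 30  s_4 = -64  s_5 = 248  s_6 = -752  s_7 = 2496  s_8 = -8000  s_9 = 25984.

25984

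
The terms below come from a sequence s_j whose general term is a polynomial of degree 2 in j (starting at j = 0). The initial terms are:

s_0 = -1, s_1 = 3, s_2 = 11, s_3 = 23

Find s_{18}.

1st diffs: 4, 8, 12.
2nd diffs: 4, 4 (constant).
Newton forward-difference form: s_j = -1 + 4·C(j,1) + 4·C(j,2).
At j = 18: j = 18, so s_{18} = -1 + 72 + 612 = 683.

683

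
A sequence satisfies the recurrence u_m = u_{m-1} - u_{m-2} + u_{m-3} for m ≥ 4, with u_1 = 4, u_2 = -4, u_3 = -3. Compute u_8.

Iterate the recurrence:
u_4 = 5; u_5 = 4; u_6 = -4; u_7 = -3; u_8 = 5.

5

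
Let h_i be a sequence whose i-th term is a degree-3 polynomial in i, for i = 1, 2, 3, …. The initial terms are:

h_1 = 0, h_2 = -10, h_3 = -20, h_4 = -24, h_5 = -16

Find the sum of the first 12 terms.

1st diffs: -10, -10, -4, 8.
2nd diffs: 0, 6, 12.
3rd diffs: 6, 6 (constant).
So h_i = i^3 - 6i^2 + i + 4.
Continuing: …, 10, 60, 140, 256, …, h_{12} = 880.
Summing i = 1..12 (12 terms) gives 2310.

2310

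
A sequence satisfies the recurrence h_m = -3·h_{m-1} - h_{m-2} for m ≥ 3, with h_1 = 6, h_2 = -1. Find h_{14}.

156815

Step forward from the initial values:
h_3 = -3; h_4 = 10; h_5 = -27; …; h_{11} = -8739; h_{12} = 22879; h_{13} = -59898; h_{14} = 156815.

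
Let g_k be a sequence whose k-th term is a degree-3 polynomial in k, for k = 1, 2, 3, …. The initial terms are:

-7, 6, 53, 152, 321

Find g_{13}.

6353

1st diffs: 13, 47, 99, 169.
2nd diffs: 34, 52, 70.
3rd diffs: 18, 18 (constant).
Newton forward-difference form: g_k = -7 + 13·C(k-1,1) + 34·C(k-1,2) + 18·C(k-1,3).
At k = 13: k-1 = 12, so g_{13} = -7 + 156 + 2244 + 3960 = 6353.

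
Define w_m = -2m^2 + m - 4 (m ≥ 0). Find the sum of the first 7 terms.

Over m = 0..6: Σm = 21, Σm² = 91.
Total = (-2)·91 + (1)·21 + (-4)·7 = -189.

-189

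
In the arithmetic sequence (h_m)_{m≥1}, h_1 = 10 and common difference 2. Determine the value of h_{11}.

30

h_m = 10 + (m - 1)·2.
h_{11} = 10 + 10·2 = 30.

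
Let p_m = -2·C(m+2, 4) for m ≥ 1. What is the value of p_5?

C(7, 4) = 35, so p_5 = -70.

-70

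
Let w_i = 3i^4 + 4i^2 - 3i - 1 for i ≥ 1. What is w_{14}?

115989

w_{14} = 3·14^4 + 4·14^2 - 3·14 - 1 = 115989.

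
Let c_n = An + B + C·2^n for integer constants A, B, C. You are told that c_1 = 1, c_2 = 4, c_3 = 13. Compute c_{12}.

At n = 1, 2, 3: A + B + 2C = 1; 2A + B + 4C = 4; 3A + B + 8C = 13.
Subtracting the first from the second: A + 2C = 3.
Subtracting the second from the third: A + 4C = 9.
Solving: C = 3, A = -3, then B = -2.
Therefore c_{12} = -36 + (-2) + 3·4096 = 12250.

12250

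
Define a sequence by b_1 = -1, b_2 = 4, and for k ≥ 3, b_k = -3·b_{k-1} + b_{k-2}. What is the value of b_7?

-1549

Compute successive terms:
b_3 = -13;  b_4 = 43;  b_5 = -142;  b_6 = 469;  b_7 = -1549.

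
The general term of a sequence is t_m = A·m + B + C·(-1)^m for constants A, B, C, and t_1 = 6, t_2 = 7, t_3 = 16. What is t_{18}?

87

Plug in m = 1, 2, 3: A + B - C = 6; 2A + B + C = 7; 3A + B - C = 16.
Subtracting the first from the second: A + 2C = 1.
Subtracting the second from the third: A - 2C = 9.
Solving: C = -2, A = 5, then B = -1.
Hence t_{18} = 5·18 + (-1) + (-2)·1 = 87.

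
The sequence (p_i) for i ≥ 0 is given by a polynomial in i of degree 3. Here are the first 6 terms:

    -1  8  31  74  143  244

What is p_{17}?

6136

1st diffs: 9, 23, 43, 69, 101.
2nd diffs: 14, 20, 26, 32.
3rd diffs: 6, 6, 6 (constant).
Newton forward-difference form: p_i = -1 + 9·C(i,1) + 14·C(i,2) + 6·C(i,3).
At i = 17: i = 17, so p_{17} = -1 + 153 + 1904 + 4080 = 6136.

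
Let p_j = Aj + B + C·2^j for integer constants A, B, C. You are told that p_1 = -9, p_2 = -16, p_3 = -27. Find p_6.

-148

Write the equations: A + B + 2C = -9; 2A + B + 4C = -16; 3A + B + 8C = -27.
Subtracting the first from the second: A + 2C = -7.
Subtracting the second from the third: A + 4C = -11.
Solving: C = -2, A = -3, then B = -2.
So p_j = -3·j + (-2) + (-2)·2^j; at j=6 this is -148.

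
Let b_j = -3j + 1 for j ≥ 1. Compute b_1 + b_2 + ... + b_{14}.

-301

Over j = 1..14: Σj = 105.
Total = (-3)·105 + (1)·14 = -301.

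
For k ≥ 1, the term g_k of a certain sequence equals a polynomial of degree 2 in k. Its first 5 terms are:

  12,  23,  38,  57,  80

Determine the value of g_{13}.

408

1st diffs: 11, 15, 19, 23.
2nd diffs: 4, 4, 4 (constant).
Newton forward-difference form: g_k = 12 + 11·C(k-1,1) + 4·C(k-1,2).
At k = 13: k-1 = 12, so g_{13} = 12 + 132 + 264 = 408.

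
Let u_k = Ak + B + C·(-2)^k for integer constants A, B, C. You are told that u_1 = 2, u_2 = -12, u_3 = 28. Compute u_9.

At k = 1, 2, 3: A + B - 2C = 2; 2A + B + 4C = -12; 3A + B - 8C = 28.
Subtracting the first from the second: A + 6C = -14.
Subtracting the second from the third: A - 12C = 40.
Solving: C = -3, A = 4, then B = -8.
So u_k = 4·k + (-8) + (-3)·(-2)^k; at k=9 this is 1564.

1564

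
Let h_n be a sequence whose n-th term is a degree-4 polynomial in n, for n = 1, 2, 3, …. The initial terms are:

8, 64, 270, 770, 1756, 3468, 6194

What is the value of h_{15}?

1st diffs: 56, 206, 500, 986, 1712, 2726.
2nd diffs: 150, 294, 486, 726, 1014.
3rd diffs: 144, 192, 240, 288.
4th diffs: 48, 48, 48 (constant).
Newton forward-difference form: h_n = 8 + 56·C(n-1,1) + 150·C(n-1,2) + 144·C(n-1,3) + 48·C(n-1,4).
At n = 15: n-1 = 14, so h_{15} = 8 + 784 + 13650 + 52416 + 48048 = 114906.

114906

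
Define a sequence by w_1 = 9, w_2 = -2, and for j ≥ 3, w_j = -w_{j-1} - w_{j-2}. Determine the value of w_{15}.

-7

Iterate the recurrence:
w_3 = -7, w_4 = 9, w_5 = -2, …, w_{12} = -7, w_{13} = 9, w_{14} = -2, w_{15} = -7.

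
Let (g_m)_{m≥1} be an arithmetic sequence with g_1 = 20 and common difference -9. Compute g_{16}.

-115

g_m = 20 + (m - 1)·(-9).
g_{16} = 20 + 15·(-9) = -115.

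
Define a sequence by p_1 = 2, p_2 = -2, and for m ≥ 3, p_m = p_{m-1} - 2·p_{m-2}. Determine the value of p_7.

Step forward from the initial values:
p_3 = -6, p_4 = -2, p_5 = 10, p_6 = 14, p_7 = -6.

-6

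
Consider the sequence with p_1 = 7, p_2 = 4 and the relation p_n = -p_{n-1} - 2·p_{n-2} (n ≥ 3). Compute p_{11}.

Iterate the recurrence:
p_3 = -18; p_4 = 10; p_5 = 26; p_6 = -46; p_7 = -6; p_8 = 98; p_9 = -86; p_{10} = -110; p_{11} = 282.

282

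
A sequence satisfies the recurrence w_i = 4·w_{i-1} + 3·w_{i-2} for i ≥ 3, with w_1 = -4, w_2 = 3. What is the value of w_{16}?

798713361

Applying the relation repeatedly:
w_3 = 0, w_4 = 9, w_5 = 36, …, w_{13} = 7965684, w_{14} = 37006587, w_{15} = 171923400, w_{16} = 798713361.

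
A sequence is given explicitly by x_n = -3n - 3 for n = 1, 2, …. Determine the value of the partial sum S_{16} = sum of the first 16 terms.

-456

Over n = 1..16: Σn = 136.
Total = (-3)·136 + (-3)·16 = -456.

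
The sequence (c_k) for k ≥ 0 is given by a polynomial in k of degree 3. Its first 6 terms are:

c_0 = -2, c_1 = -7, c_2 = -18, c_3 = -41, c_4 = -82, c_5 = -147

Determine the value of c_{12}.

1st diffs: -5, -11, -23, -41, -65.
2nd diffs: -6, -12, -18, -24.
3rd diffs: -6, -6, -6 (constant).
Newton forward-difference form: c_k = -2 + (-5)·C(k,1) + (-6)·C(k,2) + (-6)·C(k,3).
At k = 12: k = 12, so c_{12} = -2 - 60 - 396 - 1320 = -1778.

-1778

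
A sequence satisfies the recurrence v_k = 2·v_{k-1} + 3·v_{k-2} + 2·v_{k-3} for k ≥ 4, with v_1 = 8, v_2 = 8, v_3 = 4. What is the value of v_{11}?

124948

Step forward from the initial values:
v_4 = 48, v_5 = 124, v_6 = 400, v_7 = 1268, v_8 = 3984, v_9 = 12572, v_{10} = 39632, v_{11} = 124948.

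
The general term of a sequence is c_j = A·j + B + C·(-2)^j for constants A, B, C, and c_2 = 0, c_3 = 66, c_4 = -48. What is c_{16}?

Plug in j = 2, 3, 4: 2A + B + 4C = 0; 3A + B - 8C = 66; 4A + B + 16C = -48.
Subtracting the first from the second: A - 12C = 66.
Subtracting the second from the third: A + 24C = -114.
Solving: C = -5, A = 6, then B = 8.
Therefore c_{16} = 96 + 8 + (-5)·65536 = -327576.

-327576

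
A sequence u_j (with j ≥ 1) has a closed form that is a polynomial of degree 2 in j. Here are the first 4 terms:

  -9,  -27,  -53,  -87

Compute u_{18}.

-1403

1st diffs: -18, -26, -34.
2nd diffs: -8, -8 (constant).
Newton forward-difference form: u_j = -9 + (-18)·C(j-1,1) + (-8)·C(j-1,2).
At j = 18: j-1 = 17, so u_{18} = -9 - 306 - 1088 = -1403.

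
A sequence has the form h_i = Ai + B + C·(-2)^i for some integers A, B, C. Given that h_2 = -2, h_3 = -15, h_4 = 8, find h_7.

At i = 2, 3, 4: 2A + B + 4C = -2; 3A + B - 8C = -15; 4A + B + 16C = 8.
Subtracting the first from the second: A - 12C = -13.
Subtracting the second from the third: A + 24C = 23.
Solving: C = 1, A = -1, then B = -4.
Hence h_7 = -1·7 + (-4) + 1·(-128) = -139.

-139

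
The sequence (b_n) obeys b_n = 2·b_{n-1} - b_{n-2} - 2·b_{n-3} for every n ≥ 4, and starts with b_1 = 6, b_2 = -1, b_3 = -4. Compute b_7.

-4

Applying the relation repeatedly:
b_4 = -19, b_5 = -32, b_6 = -37, b_7 = -4.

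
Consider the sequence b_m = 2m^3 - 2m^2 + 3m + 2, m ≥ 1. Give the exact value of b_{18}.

b_{18} = 2·18^3 - 2·18^2 + 3·18 + 2 = 11072.

11072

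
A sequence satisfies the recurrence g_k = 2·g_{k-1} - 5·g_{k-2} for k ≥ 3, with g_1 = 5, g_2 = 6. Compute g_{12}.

Applying the relation repeatedly:
g_3 = -13;  g_4 = -56;  g_5 = -47;  g_6 = 186;  g_7 = 607;  g_8 = 284;  g_9 = -2467;  g_{10} = -6354;  g_{11} = -373;  g_{12} = 31024.

31024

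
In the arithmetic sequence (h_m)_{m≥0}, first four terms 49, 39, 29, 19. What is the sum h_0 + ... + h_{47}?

Common difference d = -10.
h_m = 49 + (m - 0)·(-10).
h_{47} = -421; S = 48·(49 + (-421))/2 = -8928.

-8928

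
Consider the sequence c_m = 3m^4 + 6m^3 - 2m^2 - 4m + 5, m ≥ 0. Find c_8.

c_8 = 3·8^4 + 6·8^3 - 2·8^2 - 4·8 + 5 = 15205.

15205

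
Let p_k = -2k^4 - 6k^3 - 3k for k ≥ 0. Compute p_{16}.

p_{16} = -2·16^4 - 6·16^3 - 3·16 = -155696.

-155696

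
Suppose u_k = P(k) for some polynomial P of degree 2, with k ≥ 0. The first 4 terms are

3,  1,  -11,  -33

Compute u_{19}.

1st diffs: -2, -12, -22.
2nd diffs: -10, -10 (constant).
Newton forward-difference form: u_k = 3 + (-2)·C(k,1) + (-10)·C(k,2).
At k = 19: k = 19, so u_{19} = 3 - 38 - 1710 = -1745.

-1745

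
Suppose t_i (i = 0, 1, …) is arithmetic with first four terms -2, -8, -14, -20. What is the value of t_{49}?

-296

Common difference d = -6.
t_i = -2 + (i - 0)·(-6).
t_{49} = -2 + 49·(-6) = -296.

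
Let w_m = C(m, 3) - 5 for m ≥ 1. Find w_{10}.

115

C(10, 3) = 120, so w_{10} = 115.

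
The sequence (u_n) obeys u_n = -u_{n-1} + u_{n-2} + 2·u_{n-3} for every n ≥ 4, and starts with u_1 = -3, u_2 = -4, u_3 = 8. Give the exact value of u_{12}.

60

Iterate the recurrence:
u_4 = -18  u_5 = 18  u_6 = -20  u_7 = 2  u_8 = 14  u_9 = -52  u_{10} = 70  u_{11} = -94  u_{12} = 60.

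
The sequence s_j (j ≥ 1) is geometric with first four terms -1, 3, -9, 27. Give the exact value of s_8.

2187

Common ratio r = -3.
s_j = (-1)·(-3)^(j-1).
s_8 = (-1)·(-3)^7 = 2187.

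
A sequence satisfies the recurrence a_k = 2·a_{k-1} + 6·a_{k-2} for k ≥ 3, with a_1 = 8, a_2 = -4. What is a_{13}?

Iterate the recurrence:
a_3 = 40; a_4 = 56; a_5 = 352; …; a_{10} = 196544; a_{11} = 719488; a_{12} = 2618240; a_{13} = 9553408.

9553408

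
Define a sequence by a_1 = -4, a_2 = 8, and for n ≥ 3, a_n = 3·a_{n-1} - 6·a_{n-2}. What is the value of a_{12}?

-15552

Compute successive terms:
a_3 = 48  a_4 = 96  a_5 = 0  a_6 = -576  a_7 = -1728  a_8 = -1728  a_9 = 5184  a_{10} = 25920  a_{11} = 46656  a_{12} = -15552.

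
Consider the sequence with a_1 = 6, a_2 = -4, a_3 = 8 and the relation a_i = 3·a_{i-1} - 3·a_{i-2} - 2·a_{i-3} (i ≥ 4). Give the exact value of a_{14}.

Step forward from the initial values:
a_4 = 24;  a_5 = 56;  a_6 = 80;  …;  a_{11} = -3496;  a_{12} = -1072;  a_{13} = 12120;  a_{14} = 46568.

46568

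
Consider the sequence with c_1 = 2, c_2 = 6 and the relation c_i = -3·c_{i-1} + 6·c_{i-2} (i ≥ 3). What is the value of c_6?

918

Applying the relation repeatedly:
c_3 = -6  c_4 = 54  c_5 = -198  c_6 = 918.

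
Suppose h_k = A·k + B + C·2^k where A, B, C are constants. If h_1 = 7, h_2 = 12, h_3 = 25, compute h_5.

115

The three given values yield: A + B + 2C = 7; 2A + B + 4C = 12; 3A + B + 8C = 25.
Subtracting the first from the second: A + 2C = 5.
Subtracting the second from the third: A + 4C = 13.
Solving: C = 4, A = -3, then B = 2.
So h_k = -3·k + 2 + 4·2^k; at k=5 this is 115.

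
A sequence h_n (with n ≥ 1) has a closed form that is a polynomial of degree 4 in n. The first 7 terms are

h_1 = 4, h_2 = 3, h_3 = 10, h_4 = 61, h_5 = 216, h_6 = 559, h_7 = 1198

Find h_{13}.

1st diffs: -1, 7, 51, 155, 343, 639.
2nd diffs: 8, 44, 104, 188, 296.
3rd diffs: 36, 60, 84, 108.
4th diffs: 24, 24, 24 (constant).
Newton forward-difference form: h_n = 4 + (-1)·C(n-1,1) + 8·C(n-1,2) + 36·C(n-1,3) + 24·C(n-1,4).
At n = 13: n-1 = 12, so h_{13} = 4 - 12 + 528 + 7920 + 11880 = 20320.

20320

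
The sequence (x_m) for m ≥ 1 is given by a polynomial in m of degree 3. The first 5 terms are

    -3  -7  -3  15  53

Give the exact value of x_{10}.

1st diffs: -4, 4, 18, 38.
2nd diffs: 8, 14, 20.
3rd diffs: 6, 6 (constant).
Newton forward-difference form: x_m = -3 + (-4)·C(m-1,1) + 8·C(m-1,2) + 6·C(m-1,3).
At m = 10: m-1 = 9, so x_{10} = -3 - 36 + 288 + 504 = 753.

753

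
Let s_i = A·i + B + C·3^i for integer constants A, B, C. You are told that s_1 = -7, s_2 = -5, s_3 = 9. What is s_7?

2153

The three given values yield: A + B + 3C = -7; 2A + B + 9C = -5; 3A + B + 27C = 9.
Subtracting the first from the second: A + 6C = 2.
Subtracting the second from the third: A + 18C = 14.
Solving: C = 1, A = -4, then B = -6.
Hence s_7 = -4·7 + (-6) + 1·2187 = 2153.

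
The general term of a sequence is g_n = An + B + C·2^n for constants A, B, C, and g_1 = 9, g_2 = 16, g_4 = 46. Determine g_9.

Write the equations: A + B + 2C = 9; 2A + B + 4C = 16; 4A + B + 16C = 46.
Subtracting the first from the second: A + 2C = 7.
Subtracting the second from the third: 2A + 12C = 30.
Solving: C = 2, A = 3, then B = 2.
So g_n = 3·n + 2 + 2·2^n; at n=9 this is 1053.

1053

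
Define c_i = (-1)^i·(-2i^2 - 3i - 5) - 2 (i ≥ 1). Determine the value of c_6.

-97

(-1)^6 = 1; -2i^2 - 3i - 5 at i=6 is -95; so c_6 = -97.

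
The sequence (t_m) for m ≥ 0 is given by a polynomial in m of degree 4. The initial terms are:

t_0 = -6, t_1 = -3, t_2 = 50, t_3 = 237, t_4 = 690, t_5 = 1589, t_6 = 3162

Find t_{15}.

109029

1st diffs: 3, 53, 187, 453, 899, 1573.
2nd diffs: 50, 134, 266, 446, 674.
3rd diffs: 84, 132, 180, 228.
4th diffs: 48, 48, 48 (constant).
Newton forward-difference form: t_m = -6 + 3·C(m,1) + 50·C(m,2) + 84·C(m,3) + 48·C(m,4).
At m = 15: m = 15, so t_{15} = -6 + 45 + 5250 + 38220 + 65520 = 109029.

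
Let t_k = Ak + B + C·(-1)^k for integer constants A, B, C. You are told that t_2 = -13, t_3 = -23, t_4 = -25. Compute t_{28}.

-169

At k = 2, 3, 4: 2A + B + C = -13; 3A + B - C = -23; 4A + B + C = -25.
Subtracting the first from the second: A - 2C = -10.
Subtracting the second from the third: A + 2C = -2.
Solving: C = 2, A = -6, then B = -3.
Hence t_{28} = -6·28 + (-3) + 2·1 = -169.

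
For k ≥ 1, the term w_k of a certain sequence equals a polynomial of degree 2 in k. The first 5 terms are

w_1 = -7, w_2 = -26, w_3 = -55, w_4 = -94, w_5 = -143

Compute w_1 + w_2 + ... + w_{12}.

1st diffs: -19, -29, -39, -49.
2nd diffs: -10, -10, -10 (constant).
So w_k = -5k^2 - 4k + 2.
Continuing: …, -202, -271, -350, -439, …, w_{12} = -766.
Summing k = 1..12 (12 terms) gives -3538.

-3538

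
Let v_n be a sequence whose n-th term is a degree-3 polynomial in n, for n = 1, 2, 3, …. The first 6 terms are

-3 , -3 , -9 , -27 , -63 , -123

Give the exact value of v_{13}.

-1719

1st diffs: 0, -6, -18, -36, -60.
2nd diffs: -6, -12, -18, -24.
3rd diffs: -6, -6, -6 (constant).
Newton forward-difference form: v_n = -3 + (-6)·C(n-1,2) + (-6)·C(n-1,3).
At n = 13: n-1 = 12, so v_{13} = -3 - 396 - 1320 = -1719.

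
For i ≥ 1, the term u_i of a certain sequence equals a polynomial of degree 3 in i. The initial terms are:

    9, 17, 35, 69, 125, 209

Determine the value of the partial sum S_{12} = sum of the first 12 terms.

1st diffs: 8, 18, 34, 56, 84.
2nd diffs: 10, 16, 22, 28.
3rd diffs: 6, 6, 6 (constant).
So u_i = i^3 - i^2 + 4i + 5.
Continuing: …, 327, 485, 689, 945, …, u_{12} = 1637.
Summing i = 1..12 (12 terms) gives 5806.

5806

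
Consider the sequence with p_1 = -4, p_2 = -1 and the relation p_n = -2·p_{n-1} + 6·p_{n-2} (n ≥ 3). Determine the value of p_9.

-33088

Compute successive terms:
p_3 = -22, p_4 = 38, p_5 = -208, p_6 = 644, p_7 = -2536, p_8 = 8936, p_9 = -33088.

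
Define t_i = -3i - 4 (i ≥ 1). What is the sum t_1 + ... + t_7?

-112

Over i = 1..7: Σi = 28.
Total = (-3)·28 + (-4)·7 = -112.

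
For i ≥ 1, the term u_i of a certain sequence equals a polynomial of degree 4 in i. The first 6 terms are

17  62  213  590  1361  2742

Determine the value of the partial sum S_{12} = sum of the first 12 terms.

123910

1st diffs: 45, 151, 377, 771, 1381.
2nd diffs: 106, 226, 394, 610.
3rd diffs: 120, 168, 216.
4th diffs: 48, 48 (constant).
So u_i = 2i^4 + 3i^2 + 6i + 6.
Continuing: …, 4997, 8438, 13425, 20366, …, u_{12} = 41982.
Summing i = 1..12 (12 terms) gives 123910.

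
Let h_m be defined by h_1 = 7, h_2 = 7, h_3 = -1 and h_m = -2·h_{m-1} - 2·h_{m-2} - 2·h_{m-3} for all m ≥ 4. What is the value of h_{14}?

Iterate the recurrence:
h_4 = -26, h_5 = 40, h_6 = -26, …, h_{11} = 256, h_{12} = -408, h_{13} = 720, h_{14} = -1136.

-1136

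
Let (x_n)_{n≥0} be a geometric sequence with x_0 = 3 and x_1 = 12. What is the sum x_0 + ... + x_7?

65535

Common ratio r = 4.
x_n = 3·4^(n-0).
S = 3·(4^8 - 1)/(4 - 1) = 3·(65536 - 1)/(3) = 65535.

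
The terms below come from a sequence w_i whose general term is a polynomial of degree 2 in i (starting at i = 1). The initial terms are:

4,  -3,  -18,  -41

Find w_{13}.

-608

1st diffs: -7, -15, -23.
2nd diffs: -8, -8 (constant).
Newton forward-difference form: w_i = 4 + (-7)·C(i-1,1) + (-8)·C(i-1,2).
At i = 13: i-1 = 12, so w_{13} = 4 - 84 - 528 = -608.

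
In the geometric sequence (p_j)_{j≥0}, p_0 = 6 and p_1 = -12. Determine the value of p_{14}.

Common ratio r = -2.
p_j = 6·(-2)^(j-0).
p_{14} = 6·(-2)^14 = 98304.

98304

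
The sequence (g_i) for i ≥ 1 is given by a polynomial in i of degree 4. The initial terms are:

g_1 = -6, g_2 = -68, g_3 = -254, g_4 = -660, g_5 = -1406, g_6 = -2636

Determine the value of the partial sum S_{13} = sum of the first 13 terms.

1st diffs: -62, -186, -406, -746, -1230.
2nd diffs: -124, -220, -340, -484.
3rd diffs: -96, -120, -144.
4th diffs: -24, -24 (constant).
Newton forward-difference form: g_i = -6 + (-62)·C(i-1,1) + (-124)·C(i-1,2) + (-96)·C(i-1,3) + (-24)·C(i-1,4).
Continuing: …, -4518, -7244, -11030, -16116, …, g_{13} = -41934.
Summing i = 1..13 (13 terms) gives -139906.

-139906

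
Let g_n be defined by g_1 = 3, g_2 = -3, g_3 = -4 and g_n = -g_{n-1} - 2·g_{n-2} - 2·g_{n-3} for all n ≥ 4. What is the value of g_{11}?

Iterate the recurrence:
g_4 = 4; g_5 = 10; g_6 = -10; g_7 = -18; g_8 = 18; g_9 = 38; g_{10} = -38; g_{11} = -74.

-74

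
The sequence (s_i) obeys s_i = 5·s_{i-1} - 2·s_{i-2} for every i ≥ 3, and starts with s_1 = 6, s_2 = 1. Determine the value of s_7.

Step forward from the initial values:
s_3 = -7;  s_4 = -37;  s_5 = -171;  s_6 = -781;  s_7 = -3563.

-3563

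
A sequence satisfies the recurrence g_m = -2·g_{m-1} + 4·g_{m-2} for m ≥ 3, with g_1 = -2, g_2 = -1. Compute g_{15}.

Compute successive terms:
g_3 = -6;  g_4 = 8;  g_5 = -40;  …;  g_{12} = 134144;  g_{13} = -434176;  g_{14} = 1404928;  g_{15} = -4546560.

-4546560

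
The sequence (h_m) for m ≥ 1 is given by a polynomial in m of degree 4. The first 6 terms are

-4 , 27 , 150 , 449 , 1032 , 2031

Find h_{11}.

1st diffs: 31, 123, 299, 583, 999.
2nd diffs: 92, 176, 284, 416.
3rd diffs: 84, 108, 132.
4th diffs: 24, 24 (constant).
Newton forward-difference form: h_m = -4 + 31·C(m-1,1) + 92·C(m-1,2) + 84·C(m-1,3) + 24·C(m-1,4).
At m = 11: m-1 = 10, so h_{11} = -4 + 310 + 4140 + 10080 + 5040 = 19566.

19566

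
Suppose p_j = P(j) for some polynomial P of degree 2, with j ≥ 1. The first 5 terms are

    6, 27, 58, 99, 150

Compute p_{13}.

918

1st diffs: 21, 31, 41, 51.
2nd diffs: 10, 10, 10 (constant).
So p_j = 5j^2 + 6j - 5.
Evaluating at j = 13 gives p_{13} = 918.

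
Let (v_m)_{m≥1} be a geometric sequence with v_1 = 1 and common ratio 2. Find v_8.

v_m = 1·2^(m-1).
v_8 = 1·2^7 = 128.

128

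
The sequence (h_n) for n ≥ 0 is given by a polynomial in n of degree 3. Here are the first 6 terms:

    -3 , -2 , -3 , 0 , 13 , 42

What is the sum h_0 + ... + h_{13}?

1st diffs: 1, -1, 3, 13, 29.
2nd diffs: -2, 4, 10, 16.
3rd diffs: 6, 6, 6 (constant).
Newton forward-difference form: h_n = -3 + 1·C(n,1) + (-2)·C(n,2) + 6·C(n,3).
Continuing: …, 93, 172, 285, 438, …, h_{13} = 1570.
Summing n = 0..13 (14 terms) gives 5327.

5327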